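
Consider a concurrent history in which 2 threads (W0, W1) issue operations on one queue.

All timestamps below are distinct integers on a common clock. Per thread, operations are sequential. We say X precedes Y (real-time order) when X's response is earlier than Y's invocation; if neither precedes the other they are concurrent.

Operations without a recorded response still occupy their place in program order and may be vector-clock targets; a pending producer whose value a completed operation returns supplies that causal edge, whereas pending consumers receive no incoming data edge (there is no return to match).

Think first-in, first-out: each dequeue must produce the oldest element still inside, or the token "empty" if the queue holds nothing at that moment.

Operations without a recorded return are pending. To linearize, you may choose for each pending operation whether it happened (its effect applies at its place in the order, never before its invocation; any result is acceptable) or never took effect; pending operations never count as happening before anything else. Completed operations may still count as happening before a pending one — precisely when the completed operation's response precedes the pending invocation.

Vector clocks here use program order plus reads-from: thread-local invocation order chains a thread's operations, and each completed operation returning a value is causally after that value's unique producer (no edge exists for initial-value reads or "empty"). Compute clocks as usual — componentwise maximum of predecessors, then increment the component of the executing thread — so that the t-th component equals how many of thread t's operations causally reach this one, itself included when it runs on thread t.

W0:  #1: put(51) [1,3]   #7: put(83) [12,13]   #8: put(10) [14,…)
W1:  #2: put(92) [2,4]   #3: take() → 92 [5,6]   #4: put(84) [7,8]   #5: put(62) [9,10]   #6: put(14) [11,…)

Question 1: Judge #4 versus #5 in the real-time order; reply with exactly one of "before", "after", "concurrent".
Answer: before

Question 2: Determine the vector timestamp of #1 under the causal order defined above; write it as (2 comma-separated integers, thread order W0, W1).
Answer: (1, 0)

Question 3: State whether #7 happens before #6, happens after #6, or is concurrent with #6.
Answer: concurrent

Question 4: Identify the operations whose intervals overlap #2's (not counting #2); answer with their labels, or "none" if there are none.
Answer: #1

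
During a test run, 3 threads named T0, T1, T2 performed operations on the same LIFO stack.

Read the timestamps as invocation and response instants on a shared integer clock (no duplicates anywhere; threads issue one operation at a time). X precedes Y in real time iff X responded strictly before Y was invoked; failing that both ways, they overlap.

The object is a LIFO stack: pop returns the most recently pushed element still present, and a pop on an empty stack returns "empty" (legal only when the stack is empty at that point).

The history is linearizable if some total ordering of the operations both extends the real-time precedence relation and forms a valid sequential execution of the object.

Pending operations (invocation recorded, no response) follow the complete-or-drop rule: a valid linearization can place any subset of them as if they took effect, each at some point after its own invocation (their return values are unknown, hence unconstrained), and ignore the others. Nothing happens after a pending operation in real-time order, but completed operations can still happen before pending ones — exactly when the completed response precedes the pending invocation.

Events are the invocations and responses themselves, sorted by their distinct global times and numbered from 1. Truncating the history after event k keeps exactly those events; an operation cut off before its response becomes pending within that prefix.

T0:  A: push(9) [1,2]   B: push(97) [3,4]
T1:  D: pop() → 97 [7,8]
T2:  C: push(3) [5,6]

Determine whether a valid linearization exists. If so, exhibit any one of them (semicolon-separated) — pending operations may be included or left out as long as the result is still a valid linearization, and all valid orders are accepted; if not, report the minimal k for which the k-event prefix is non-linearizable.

through event 7 a valid linearization exists; event 8 (D responding at time 8) ends that
a single order respects real time; the 4 completed LIFO stack operations fail replay along it
take A, B, C, D: step 4 already fails, because D pop() → 97 cannot occur there

not linearizable — minimal violating prefix: 8 events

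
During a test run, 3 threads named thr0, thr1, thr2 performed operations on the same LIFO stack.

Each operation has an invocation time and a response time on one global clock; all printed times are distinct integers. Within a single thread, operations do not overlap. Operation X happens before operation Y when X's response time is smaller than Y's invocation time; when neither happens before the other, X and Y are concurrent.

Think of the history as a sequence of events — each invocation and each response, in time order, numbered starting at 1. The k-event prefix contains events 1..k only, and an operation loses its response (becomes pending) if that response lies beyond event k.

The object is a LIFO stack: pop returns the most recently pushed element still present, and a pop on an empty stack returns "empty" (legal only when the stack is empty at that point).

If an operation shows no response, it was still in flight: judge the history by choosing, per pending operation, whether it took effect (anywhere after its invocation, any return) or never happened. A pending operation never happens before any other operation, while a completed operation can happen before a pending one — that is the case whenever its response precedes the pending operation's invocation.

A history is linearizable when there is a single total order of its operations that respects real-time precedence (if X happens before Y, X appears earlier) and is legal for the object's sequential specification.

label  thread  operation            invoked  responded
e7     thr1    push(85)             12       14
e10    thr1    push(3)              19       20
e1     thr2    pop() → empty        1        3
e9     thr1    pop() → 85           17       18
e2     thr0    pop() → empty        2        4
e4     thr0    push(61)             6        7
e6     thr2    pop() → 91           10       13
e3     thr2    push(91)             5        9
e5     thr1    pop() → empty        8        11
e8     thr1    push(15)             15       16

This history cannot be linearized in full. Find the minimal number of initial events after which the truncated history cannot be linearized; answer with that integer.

a valid linearization of events 1..10 exists, for instance e1, e2, e3, e4:
after step 1 (e1 pop() → empty): stack <>
after step 2 (e2 pop() → empty): stack <>
after step 3 (e3 push(91)): stack <91>
after step 4 (e4 push(61)): stack <91,61>
include event 11 — e5 responding at 11 — and every candidate order breaks
completion choices over the 1 pending operation (e6) were checked; none helps
one such order, e1, e2, e3, e4, e5 (pending dropped), breaks at step 5 where e5 pop() → empty is illegal
one such order, e1, e2, e4, e3, e5 (pending dropped), breaks at step 5 where e5 pop() → empty is illegal

11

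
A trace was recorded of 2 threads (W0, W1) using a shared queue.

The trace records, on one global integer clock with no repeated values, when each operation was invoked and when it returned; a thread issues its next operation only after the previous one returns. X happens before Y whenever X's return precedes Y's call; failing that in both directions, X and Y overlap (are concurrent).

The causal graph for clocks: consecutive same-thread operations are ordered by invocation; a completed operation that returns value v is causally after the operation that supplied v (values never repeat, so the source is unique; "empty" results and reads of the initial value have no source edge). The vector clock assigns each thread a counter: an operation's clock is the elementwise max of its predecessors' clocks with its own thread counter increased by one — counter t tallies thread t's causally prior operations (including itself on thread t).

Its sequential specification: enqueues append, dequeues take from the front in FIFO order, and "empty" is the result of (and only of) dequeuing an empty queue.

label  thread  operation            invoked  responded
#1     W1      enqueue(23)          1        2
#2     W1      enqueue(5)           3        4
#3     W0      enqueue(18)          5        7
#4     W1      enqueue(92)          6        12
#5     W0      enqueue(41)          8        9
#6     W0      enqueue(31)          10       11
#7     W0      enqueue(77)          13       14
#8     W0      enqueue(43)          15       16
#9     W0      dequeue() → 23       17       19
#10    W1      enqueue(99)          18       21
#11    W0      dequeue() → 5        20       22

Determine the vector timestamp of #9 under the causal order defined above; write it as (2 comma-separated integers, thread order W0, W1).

(6, 1)

#1, invoked 1, has no incoming edges; only W1's bump applies → (0, 1)
#3, invoked 5, has no incoming edges; only W0's bump applies → (1, 0)
#2 (invocation 3): componentwise max over VC(#1)=(0, 1), +1 at W1, giving (0, 2)
#5 (invocation 8): componentwise max over VC(#3)=(1, 0), +1 at W0, giving (2, 0)
#4 (invocation 6): componentwise max over VC(#2)=(0, 2), +1 at W1, giving (0, 3)
#6 (invocation 10): componentwise max over VC(#5)=(2, 0), +1 at W0, giving (3, 0)
#10 (invocation 18): componentwise max over VC(#4)=(0, 3), +1 at W1, giving (0, 4)
#7 (invocation 13): componentwise max over VC(#6)=(3, 0), +1 at W0, giving (4, 0)
#8 (invocation 15): componentwise max over VC(#7)=(4, 0), +1 at W0, giving (5, 0)
#9 (invocation 17): componentwise max over VC(#1)=(0, 1), VC(#8)=(5, 0), +1 at W0, giving (6, 1)
#11 (invocation 20): componentwise max over VC(#2)=(0, 2), VC(#9)=(6, 1), +1 at W0, giving (7, 2)
target: VC(#9) = (6, 1)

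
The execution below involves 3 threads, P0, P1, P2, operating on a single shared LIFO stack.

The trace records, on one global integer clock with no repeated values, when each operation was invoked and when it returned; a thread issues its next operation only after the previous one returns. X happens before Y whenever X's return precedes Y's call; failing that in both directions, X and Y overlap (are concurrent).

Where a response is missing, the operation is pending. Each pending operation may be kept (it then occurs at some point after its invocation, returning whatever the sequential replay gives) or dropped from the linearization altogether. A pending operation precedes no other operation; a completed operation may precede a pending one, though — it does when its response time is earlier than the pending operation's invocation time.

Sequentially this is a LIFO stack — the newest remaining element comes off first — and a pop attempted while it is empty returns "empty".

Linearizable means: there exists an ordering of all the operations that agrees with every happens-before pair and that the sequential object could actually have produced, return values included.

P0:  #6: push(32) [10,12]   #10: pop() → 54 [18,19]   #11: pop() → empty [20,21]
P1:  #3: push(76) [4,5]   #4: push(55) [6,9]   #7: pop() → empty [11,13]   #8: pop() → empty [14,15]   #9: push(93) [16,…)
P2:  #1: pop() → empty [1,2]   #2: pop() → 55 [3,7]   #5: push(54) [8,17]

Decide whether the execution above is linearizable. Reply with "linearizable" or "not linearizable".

not linearizable

the violation lands at event 13, #7's response at time 13: events 1..12 linearize, events 1..13 do not
no legal order exists: 6 real-time-consistent candidates over 6 completed LIFO stack operations, all rejected
include/drop combinations of the 1 pending operation (#5) were all tried; none helps
sample order #1, #2, #3, #4, #6, #7 (pending dropped) stalls at step 2 — #2 pop() → 55 has no legal effect
sample order #1, #2, #3, #4, #7, #6 (pending dropped) stalls at step 2 — #2 pop() → 55 has no legal effect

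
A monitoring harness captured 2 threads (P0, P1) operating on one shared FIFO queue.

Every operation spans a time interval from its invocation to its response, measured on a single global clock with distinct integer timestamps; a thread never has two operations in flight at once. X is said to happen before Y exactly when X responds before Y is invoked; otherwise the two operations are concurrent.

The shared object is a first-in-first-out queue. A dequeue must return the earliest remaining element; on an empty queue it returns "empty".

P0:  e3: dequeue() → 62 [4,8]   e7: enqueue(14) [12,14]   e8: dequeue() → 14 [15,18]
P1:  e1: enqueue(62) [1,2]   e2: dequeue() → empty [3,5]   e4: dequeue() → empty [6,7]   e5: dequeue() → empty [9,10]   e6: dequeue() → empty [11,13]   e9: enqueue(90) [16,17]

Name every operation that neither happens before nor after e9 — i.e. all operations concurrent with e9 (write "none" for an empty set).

e9 spans [16,17]; an op avoiding the whole window 16..17 is ordered, any other is concurrent
e1 [1,2]: before
e2 [3,5]: before
e3 [4,8]: before
e4 [6,7]: before
e5 [9,10]: before
e6 [11,13]: before
e7 [12,14]: before
e8 [15,18]: concurrent

e8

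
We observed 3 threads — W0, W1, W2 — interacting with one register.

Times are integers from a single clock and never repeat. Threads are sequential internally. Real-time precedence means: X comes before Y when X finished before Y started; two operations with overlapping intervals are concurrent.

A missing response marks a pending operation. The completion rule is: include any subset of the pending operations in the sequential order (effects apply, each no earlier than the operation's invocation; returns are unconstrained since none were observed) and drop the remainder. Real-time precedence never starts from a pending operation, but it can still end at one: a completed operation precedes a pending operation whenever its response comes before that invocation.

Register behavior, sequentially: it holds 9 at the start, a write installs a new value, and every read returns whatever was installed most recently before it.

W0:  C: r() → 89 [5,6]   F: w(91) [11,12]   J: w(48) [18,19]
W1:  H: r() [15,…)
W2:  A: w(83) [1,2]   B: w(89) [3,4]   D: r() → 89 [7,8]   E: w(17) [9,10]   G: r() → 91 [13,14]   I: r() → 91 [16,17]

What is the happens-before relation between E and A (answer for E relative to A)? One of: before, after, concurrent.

after

E spans [9,10], A spans [1,2]
resp(A)=2 < inv(E)=9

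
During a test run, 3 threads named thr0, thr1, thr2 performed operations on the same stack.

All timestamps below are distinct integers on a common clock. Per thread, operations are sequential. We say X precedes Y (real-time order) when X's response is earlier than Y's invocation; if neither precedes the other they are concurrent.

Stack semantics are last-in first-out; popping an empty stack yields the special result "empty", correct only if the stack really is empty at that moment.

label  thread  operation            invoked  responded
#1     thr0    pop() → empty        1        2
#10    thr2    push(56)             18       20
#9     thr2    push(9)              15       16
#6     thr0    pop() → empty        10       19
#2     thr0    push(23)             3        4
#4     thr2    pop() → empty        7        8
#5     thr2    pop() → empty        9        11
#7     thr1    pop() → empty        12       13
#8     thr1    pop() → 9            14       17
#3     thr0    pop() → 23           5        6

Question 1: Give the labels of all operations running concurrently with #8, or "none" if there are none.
#6, #9

#8 spans [14,17]; an op avoiding the whole window 14..17 is ordered, any other is concurrent
#1 [1,2]: before
#2 [3,4]: before
#3 [5,6]: before
#4 [7,8]: before
#5 [9,11]: before
#6 [10,19]: concurrent
#7 [12,13]: before
#9 [15,16]: concurrent
#10 [18,20]: after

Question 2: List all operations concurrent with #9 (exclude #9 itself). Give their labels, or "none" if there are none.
#6, #8

overlap test against #9 [15,16]: concurrent iff the interval meets 15..16
#1 [1,2]: before
#2 [3,4]: before
#3 [5,6]: before
#4 [7,8]: before
#5 [9,11]: before
#6 [10,19]: concurrent
#7 [12,13]: before
#8 [14,17]: concurrent
#10 [18,20]: after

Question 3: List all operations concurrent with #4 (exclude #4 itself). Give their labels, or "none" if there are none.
none

#4 runs from 7 to 8; window-overlapping ops are concurrent
#1 [1,2]: before
#2 [3,4]: before
#3 [5,6]: before
#5 [9,11]: after
#6 [10,19]: after
#7 [12,13]: after
#8 [14,17]: after
#9 [15,16]: after
#10 [18,20]: after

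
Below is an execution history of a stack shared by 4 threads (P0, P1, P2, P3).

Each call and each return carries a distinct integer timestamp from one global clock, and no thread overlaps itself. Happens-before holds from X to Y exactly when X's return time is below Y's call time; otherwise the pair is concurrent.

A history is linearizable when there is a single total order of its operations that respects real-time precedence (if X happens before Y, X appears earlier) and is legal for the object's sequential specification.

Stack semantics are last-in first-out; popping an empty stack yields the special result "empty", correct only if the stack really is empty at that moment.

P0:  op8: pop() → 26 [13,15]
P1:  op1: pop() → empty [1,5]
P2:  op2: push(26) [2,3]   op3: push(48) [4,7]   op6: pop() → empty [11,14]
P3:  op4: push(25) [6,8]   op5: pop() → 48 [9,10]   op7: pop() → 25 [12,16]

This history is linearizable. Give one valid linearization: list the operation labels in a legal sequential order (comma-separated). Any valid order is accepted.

op1, op2, op4, op3, op5, op7, op8, op6

step 1: op1 pop() → empty — stack <>
step 2: op2 push(26) — stack <26>
step 3: op4 push(25) — stack <26,25>
step 4: op3 push(48) — stack <26,25,48>
step 5: op5 pop() → 48 — stack <26,25>
step 6: op7 pop() → 25 — stack <26>
step 7: op8 pop() → 26 — stack <>
step 8: op6 pop() → empty — stack <>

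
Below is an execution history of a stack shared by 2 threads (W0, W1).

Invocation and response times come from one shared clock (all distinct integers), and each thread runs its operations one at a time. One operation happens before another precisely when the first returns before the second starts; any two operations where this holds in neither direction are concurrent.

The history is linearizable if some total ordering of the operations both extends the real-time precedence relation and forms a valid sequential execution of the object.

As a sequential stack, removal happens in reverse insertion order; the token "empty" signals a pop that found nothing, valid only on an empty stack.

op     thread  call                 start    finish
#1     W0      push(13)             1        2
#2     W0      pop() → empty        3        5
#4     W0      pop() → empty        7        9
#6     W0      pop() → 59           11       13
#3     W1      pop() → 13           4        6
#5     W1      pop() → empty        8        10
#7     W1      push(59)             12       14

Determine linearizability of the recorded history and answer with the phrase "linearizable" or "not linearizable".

witness order: #1, #3, #2, #4, #5, #7, #6
1. #1 push(13), leaving stack <13>
2. #3 pop() → 13, leaving stack <>
3. #2 pop() → empty, leaving stack <>
4. #4 pop() → empty, leaving stack <>
5. #5 pop() → empty, leaving stack <>
6. #7 push(59), leaving stack <59>
7. #6 pop() → 59, leaving stack <>

linearizable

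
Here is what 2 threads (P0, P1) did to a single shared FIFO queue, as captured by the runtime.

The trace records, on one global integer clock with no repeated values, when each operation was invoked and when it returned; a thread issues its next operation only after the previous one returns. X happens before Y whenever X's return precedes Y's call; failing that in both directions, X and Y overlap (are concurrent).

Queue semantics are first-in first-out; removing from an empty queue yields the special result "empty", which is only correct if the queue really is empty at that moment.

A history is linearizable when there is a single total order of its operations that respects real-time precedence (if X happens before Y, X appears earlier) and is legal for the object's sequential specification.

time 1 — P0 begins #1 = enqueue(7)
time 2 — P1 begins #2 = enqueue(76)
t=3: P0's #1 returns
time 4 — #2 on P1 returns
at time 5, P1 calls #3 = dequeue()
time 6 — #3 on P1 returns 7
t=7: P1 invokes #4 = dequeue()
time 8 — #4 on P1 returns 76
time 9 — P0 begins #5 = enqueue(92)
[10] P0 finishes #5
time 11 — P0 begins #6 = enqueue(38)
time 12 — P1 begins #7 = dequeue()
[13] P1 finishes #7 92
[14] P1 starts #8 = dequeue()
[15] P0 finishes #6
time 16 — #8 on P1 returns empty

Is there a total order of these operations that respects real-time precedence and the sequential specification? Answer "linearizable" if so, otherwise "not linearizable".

linearizable

one valid linearization: #1, #2, #3, #4, #5, #7, #8, #6
after step 1 (#1 enqueue(7)): queue <7>
after step 2 (#2 enqueue(76)): queue <7,76>
after step 3 (#3 dequeue() → 7): queue <76>
after step 4 (#4 dequeue() → 76): queue <>
after step 5 (#5 enqueue(92)): queue <92>
after step 6 (#7 dequeue() → 92): queue <>
after step 7 (#8 dequeue() → empty): queue <>
after step 8 (#6 enqueue(38)): queue <38>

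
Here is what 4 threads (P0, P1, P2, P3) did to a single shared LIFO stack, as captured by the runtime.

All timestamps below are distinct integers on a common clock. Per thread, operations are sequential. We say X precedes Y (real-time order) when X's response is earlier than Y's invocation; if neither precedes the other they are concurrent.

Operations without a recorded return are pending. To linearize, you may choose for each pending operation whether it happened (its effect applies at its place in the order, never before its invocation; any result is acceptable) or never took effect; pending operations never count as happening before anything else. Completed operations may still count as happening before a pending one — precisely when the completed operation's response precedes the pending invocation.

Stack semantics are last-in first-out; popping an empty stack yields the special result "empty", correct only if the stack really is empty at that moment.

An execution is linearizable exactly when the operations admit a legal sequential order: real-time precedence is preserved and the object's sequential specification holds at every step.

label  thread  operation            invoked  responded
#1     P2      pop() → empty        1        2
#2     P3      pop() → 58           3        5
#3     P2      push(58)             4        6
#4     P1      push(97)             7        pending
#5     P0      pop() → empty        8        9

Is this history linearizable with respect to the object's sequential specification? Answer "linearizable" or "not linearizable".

witness order: #1, #3, #2, #5
1. #1 pop() → empty, leaving stack <>
2. #3 push(58), leaving stack <58>
3. #2 pop() → 58, leaving stack <>
4. #5 pop() → empty, leaving stack <>

linearizable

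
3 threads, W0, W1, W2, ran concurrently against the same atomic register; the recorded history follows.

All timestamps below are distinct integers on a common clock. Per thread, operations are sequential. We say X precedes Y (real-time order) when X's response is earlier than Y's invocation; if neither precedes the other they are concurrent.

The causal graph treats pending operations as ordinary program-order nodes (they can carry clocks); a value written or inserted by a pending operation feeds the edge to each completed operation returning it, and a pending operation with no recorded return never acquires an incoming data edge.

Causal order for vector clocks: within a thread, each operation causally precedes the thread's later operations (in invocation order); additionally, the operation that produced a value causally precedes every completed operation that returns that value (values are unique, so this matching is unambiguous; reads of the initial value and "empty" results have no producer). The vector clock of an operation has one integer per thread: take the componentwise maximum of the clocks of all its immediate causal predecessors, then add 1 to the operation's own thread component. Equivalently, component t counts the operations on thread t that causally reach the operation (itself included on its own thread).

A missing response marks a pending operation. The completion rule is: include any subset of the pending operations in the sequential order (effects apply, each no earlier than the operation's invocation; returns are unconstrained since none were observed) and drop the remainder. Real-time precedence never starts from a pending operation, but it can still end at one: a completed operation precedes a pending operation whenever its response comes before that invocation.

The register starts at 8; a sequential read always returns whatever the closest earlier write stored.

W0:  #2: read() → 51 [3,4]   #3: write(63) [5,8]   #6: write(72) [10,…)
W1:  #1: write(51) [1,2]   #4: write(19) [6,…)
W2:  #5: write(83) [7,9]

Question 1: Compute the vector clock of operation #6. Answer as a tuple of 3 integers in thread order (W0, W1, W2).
#5 (invocation 7): nothing precedes it; W2's component alone gives (0, 0, 1)
#1 (invocation 1): nothing precedes it; W1's component alone gives (0, 1, 0)
VC(#4, invoked at 6): max of VC(#1)=(0, 1, 0), then +1 on thread W1 → (0, 2, 0)
VC(#2, invoked at 3): max of VC(#1)=(0, 1, 0), then +1 on thread W0 → (1, 1, 0)
VC(#3, invoked at 5): max of VC(#2)=(1, 1, 0), then +1 on thread W0 → (2, 1, 0)
VC(#6, invoked at 10): max of VC(#3)=(2, 1, 0), then +1 on thread W0 → (3, 1, 0)
target: VC(#6) = (3, 1, 0)

(3, 1, 0)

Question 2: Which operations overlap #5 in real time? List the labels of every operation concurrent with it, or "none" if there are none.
overlap test against #5 [7,9]: concurrent iff the interval meets 7..9
#1 [1,2]: before
#2 [3,4]: before
#3 [5,8]: concurrent
#4 [6,…): concurrent
#6 [10,…): after

#3, #4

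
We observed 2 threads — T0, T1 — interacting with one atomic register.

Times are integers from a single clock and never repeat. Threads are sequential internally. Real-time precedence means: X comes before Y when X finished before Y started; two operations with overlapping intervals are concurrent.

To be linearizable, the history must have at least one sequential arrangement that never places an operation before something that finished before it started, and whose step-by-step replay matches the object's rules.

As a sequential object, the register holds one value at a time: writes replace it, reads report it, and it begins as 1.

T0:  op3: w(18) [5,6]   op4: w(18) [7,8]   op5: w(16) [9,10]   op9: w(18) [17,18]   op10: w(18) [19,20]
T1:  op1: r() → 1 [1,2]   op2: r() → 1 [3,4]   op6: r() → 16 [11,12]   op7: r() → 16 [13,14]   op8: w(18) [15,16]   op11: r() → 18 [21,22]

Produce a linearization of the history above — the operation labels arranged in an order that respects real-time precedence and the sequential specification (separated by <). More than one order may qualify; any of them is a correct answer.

step 1: op1 r() → 1 — value 1
step 2: op2 r() → 1 — value 1
step 3: op3 w(18) — value 18
step 4: op4 w(18) — value 18
step 5: op5 w(16) — value 16
step 6: op6 r() → 16 — value 16
step 7: op7 r() → 16 — value 16
step 8: op8 w(18) — value 18
step 9: op9 w(18) — value 18
step 10: op10 w(18) — value 18
step 11: op11 r() → 18 — value 18

op1 < op2 < op3 < op4 < op5 < op6 < op7 < op8 < op9 < op10 < op11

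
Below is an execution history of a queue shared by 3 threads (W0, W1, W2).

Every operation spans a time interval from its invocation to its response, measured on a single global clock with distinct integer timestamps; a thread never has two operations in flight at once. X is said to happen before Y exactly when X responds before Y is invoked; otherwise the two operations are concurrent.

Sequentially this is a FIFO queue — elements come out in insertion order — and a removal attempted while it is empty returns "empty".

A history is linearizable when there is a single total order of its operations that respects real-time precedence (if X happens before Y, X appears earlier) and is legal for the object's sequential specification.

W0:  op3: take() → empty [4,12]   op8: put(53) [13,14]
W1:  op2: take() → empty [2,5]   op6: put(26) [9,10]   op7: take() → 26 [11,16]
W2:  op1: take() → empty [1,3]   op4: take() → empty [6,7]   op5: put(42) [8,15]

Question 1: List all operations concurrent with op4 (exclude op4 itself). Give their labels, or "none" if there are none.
overlap test against op4 [6,7]: concurrent iff the interval meets 6..7
op1 [1,3]: before
op2 [2,5]: before
op3 [4,12]: concurrent
op5 [8,15]: after
op6 [9,10]: after
op7 [11,16]: after
op8 [13,14]: after

op3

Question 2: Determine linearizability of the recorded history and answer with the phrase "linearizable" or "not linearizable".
witness order: op1, op2, op3, op4, op6, op5, op7, op8
step 1: op1 take() → empty — queue <>
step 2: op2 take() → empty — queue <>
step 3: op3 take() → empty — queue <>
step 4: op4 take() → empty — queue <>
step 5: op6 put(26) — queue <26>
step 6: op5 put(42) — queue <26,42>
step 7: op7 take() → 26 — queue <42>
step 8: op8 put(53) — queue <42,53>

linearizable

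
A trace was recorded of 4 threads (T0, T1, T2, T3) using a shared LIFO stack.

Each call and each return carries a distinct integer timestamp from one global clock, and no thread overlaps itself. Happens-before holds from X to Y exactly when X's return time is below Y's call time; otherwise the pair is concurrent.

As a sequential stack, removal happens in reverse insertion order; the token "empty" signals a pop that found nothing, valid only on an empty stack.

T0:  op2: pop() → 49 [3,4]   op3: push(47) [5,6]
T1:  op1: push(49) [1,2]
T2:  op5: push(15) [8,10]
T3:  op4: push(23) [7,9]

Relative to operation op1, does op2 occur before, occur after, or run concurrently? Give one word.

op2 spans [3,4], op1 spans [1,2]
resp(op1)=2 < inv(op2)=3

after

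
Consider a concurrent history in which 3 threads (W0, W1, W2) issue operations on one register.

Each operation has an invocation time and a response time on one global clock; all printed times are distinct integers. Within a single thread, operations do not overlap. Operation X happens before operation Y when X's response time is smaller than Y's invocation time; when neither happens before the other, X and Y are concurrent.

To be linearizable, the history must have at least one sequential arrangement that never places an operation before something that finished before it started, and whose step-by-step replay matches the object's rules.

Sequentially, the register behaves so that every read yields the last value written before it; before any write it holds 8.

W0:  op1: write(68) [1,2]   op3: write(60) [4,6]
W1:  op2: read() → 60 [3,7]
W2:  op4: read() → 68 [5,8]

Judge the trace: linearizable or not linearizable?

witness order: op1, op4, op3, op2
step 1: op1 write(68) — value 68
step 2: op4 read() → 68 — value 68
step 3: op3 write(60) — value 60
step 4: op2 read() → 60 — value 60

linearizable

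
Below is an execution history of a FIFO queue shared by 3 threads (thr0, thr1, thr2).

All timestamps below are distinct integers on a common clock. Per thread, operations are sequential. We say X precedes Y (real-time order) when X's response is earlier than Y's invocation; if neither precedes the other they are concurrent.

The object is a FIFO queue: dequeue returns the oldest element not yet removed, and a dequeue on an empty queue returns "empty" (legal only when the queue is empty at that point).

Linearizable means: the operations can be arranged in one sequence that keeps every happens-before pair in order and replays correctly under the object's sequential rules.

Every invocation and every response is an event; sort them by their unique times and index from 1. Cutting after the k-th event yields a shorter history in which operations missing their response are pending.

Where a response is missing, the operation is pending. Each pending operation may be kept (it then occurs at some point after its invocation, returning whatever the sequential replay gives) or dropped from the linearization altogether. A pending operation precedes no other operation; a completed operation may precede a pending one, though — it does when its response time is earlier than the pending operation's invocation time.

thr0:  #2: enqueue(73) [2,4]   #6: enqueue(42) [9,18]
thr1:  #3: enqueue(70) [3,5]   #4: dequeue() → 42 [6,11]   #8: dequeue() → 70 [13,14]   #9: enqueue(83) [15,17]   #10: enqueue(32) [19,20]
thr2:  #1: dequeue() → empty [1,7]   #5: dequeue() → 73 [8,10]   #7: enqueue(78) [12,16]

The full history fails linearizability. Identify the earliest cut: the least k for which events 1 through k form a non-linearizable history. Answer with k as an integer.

11

events 1..10 are still linearizable — one witness is #1, #2, #3, #5:
after step 1 (#1 dequeue() → empty): queue <>
after step 2 (#2 enqueue(73)): queue <73>
after step 3 (#3 enqueue(70)): queue <73,70>
after step 4 (#5 dequeue() → 73): queue <70>
adding event 11 (#4 responds at 11) leaves no legal real-time order
completion choices over the 1 pending operation (#6) were checked; none helps
for example #1, #2, #3, #4, #5 (pending dropped) fails at step 4: #4 dequeue() → 42 is not legal there
for example #1, #2, #3, #5, #4 (pending dropped) fails at step 5: #4 dequeue() → 42 is not legal there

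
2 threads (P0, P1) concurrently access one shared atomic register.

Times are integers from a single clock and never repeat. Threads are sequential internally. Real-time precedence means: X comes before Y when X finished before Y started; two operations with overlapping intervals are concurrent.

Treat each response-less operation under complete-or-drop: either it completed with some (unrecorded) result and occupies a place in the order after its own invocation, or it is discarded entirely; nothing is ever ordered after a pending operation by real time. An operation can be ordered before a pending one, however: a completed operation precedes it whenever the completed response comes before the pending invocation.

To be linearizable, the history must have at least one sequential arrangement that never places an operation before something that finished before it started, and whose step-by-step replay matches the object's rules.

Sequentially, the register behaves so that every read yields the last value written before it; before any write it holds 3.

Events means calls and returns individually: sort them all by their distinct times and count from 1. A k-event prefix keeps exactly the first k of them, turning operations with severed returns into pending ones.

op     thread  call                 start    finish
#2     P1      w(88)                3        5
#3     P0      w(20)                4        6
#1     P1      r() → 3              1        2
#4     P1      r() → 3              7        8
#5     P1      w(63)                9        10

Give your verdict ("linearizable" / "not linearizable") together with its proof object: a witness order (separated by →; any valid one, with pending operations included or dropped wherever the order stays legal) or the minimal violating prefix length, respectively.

cut after 7 events: linearizable; cut after 8 events (#4 responds, time 8): not linearizable
checked exhaustively: 2 real-time-consistent orders of 4 completed operations, zero legal atomic register replays
take #1, #2, #3, #4: step 4 already fails, because #4 r() → 3 cannot occur there
take #1, #3, #2, #4: step 4 already fails, because #4 r() → 3 cannot occur there

not linearizable — minimal violating prefix: 8 events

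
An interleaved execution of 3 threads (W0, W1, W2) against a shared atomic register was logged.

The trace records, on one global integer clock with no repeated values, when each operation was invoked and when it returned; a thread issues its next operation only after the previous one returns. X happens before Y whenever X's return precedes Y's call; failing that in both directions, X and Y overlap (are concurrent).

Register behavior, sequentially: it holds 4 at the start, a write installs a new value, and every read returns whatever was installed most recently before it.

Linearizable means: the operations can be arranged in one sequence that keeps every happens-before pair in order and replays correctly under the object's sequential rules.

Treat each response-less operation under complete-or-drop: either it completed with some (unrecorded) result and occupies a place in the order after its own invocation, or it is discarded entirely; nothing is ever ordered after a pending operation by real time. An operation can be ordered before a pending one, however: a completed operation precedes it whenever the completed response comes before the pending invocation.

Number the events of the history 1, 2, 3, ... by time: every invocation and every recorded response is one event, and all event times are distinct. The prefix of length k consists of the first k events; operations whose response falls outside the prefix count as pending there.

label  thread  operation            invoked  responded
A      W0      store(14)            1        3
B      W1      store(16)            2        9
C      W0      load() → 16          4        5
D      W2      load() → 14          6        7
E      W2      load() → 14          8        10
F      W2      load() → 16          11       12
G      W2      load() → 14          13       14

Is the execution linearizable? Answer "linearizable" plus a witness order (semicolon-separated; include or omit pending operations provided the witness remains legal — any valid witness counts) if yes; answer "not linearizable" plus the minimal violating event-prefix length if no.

not linearizable — minimal violating prefix: 7 events

prefix check: 1..6 passes, 1..7 fails once D's time-7 response joins
the completed operations (3 total) allow one real-time order; the atomic register replay rejects it
every completion of the 1 pending operation (B) was checked; none linearizes
e.g. A, C, D (pending dropped): illegal at step 2, since C load() → 16 cannot apply there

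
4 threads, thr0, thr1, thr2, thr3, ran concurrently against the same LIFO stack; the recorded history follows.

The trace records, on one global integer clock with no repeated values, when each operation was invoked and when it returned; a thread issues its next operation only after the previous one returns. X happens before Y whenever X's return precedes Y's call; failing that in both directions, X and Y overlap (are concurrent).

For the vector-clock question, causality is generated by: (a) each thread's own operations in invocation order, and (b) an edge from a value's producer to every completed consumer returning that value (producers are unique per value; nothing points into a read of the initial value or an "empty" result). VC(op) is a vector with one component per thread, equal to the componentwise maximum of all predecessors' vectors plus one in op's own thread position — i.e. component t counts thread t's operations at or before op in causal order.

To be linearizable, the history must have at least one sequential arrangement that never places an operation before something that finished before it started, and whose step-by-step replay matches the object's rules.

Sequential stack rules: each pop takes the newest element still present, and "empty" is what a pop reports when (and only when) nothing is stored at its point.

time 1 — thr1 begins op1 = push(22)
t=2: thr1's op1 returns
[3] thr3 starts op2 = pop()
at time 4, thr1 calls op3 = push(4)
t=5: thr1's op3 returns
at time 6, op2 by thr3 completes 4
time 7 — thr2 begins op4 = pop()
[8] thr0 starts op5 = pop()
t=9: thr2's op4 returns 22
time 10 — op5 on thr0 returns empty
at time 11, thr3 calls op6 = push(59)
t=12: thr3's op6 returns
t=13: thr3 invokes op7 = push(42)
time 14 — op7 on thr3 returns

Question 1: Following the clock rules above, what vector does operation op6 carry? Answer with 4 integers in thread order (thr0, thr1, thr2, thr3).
(0, 2, 0, 2)

no predecessors for op1 (invoked 1): thr1 increments from zero → (0, 1, 0, 0)
no predecessors for op5 (invoked 8): thr0 increments from zero → (1, 0, 0, 0)
op4, invoked 7, takes VC(op1)=(0, 1, 0, 0) under max, adds 1 for thr2 → (0, 1, 1, 0)
op3, invoked 4, takes VC(op1)=(0, 1, 0, 0) under max, adds 1 for thr1 → (0, 2, 0, 0)
op2, invoked 3, takes VC(op3)=(0, 2, 0, 0) under max, adds 1 for thr3 → (0, 2, 0, 1)
op6, invoked 11, takes VC(op2)=(0, 2, 0, 1) under max, adds 1 for thr3 → (0, 2, 0, 2)
op7, invoked 13, takes VC(op6)=(0, 2, 0, 2) under max, adds 1 for thr3 → (0, 2, 0, 3)
target: VC(op6) = (0, 2, 0, 2)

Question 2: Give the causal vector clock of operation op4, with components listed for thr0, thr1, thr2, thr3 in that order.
(0, 1, 1, 0)

VC(op1, invoked at 1): no causal predecessors; +1 on thr1 → (0, 1, 0, 0)
VC(op5, invoked at 8): no causal predecessors; +1 on thr0 → (1, 0, 0, 0)
from VC(op1)=(0, 1, 0, 0), op4 (invoked 7) maxes components and bumps thr2 → (0, 1, 1, 0)
from VC(op1)=(0, 1, 0, 0), op3 (invoked 4) maxes components and bumps thr1 → (0, 2, 0, 0)
from VC(op3)=(0, 2, 0, 0), op2 (invoked 3) maxes components and bumps thr3 → (0, 2, 0, 1)
from VC(op2)=(0, 2, 0, 1), op6 (invoked 11) maxes components and bumps thr3 → (0, 2, 0, 2)
from VC(op6)=(0, 2, 0, 2), op7 (invoked 13) maxes components and bumps thr3 → (0, 2, 0, 3)
target: VC(op4) = (0, 1, 1, 0)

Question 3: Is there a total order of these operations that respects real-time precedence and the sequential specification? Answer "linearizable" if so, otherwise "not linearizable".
linearizable

a witness: op1, op3, op2, op4, op5, op6, op7
1. op1 push(22), leaving stack <22>
2. op3 push(4), leaving stack <22,4>
3. op2 pop() → 4, leaving stack <22>
4. op4 pop() → 22, leaving stack <>
5. op5 pop() → empty, leaving stack <>
6. op6 push(59), leaving stack <59>
7. op7 push(42), leaving stack <59,42>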